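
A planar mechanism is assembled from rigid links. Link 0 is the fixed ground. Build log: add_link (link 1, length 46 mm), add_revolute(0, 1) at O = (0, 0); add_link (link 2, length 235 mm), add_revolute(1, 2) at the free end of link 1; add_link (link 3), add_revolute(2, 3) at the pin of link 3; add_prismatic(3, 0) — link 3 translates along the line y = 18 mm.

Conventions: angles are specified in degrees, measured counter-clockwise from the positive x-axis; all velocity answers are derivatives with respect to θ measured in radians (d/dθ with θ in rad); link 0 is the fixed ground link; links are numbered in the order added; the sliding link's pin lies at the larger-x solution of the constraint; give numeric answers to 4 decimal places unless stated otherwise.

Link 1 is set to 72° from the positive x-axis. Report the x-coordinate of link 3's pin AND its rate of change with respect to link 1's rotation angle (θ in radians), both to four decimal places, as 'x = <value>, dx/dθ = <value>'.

geometry: r = 46 mm, L = 235 mm, e = 18 mm
crank pin P = (r cos θ, r sin θ) = (14.214782, 43.748600)
h = r sin θ − e = 43.748600 − 18 = 25.748600
x = r cos θ + √(L² − h²) = 14.214782 + 233.585123 = 247.799905
dx/dθ = −r sin θ − h·r cos θ/√(L² − h²) (θ in radians; h = 25.748600) = -45.315526

x = 247.7999, dx/dθ = -45.3155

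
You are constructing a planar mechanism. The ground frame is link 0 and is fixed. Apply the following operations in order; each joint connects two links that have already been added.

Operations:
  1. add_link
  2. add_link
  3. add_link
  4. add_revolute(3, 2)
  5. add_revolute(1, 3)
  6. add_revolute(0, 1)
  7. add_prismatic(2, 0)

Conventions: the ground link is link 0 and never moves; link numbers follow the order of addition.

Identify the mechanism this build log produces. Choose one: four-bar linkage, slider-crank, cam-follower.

links: 4 (incl. ground); joints: 3 revolute, 1 prismatic, 0 higher (cam) pair, forming one closed loop
4 links, 3 revolutes + 1 prismatic in one loop → slider-crank

slider-crank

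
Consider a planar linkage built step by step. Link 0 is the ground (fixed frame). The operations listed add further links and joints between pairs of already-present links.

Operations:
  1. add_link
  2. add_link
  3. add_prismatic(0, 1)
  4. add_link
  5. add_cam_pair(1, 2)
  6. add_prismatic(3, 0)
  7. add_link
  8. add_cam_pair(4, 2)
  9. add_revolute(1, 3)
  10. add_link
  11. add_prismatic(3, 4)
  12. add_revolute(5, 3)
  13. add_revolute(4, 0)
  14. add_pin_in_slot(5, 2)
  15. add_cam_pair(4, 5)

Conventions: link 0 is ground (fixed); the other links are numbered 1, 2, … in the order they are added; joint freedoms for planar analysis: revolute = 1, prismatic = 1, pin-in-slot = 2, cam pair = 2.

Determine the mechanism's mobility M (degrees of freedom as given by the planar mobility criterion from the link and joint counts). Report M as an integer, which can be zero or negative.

link 0 = ground. State L|J1|J2 = 1|0|0
+link1  2|0|0
+link2  3|0|0
P(0,1) f=1→J1  3|1|0
+link3  4|1|0
C(1,2) f=2→J2  4|1|1
P(3,0) f=1→J1  4|2|1
+link4  5|2|1
C(4,2) f=2→J2  5|2|2
R(1,3) f=1→J1  5|3|2
+link5  6|3|2
P(3,4) f=1→J1  6|4|2
R(5,3) f=1→J1  6|5|2
R(4,0) f=1→J1  6|6|2
PS(5,2) f=2→J2  6|6|3
C(4,5) f=2→J2  6|6|4
M = 3(6−1)−2·6−4 = 15−12−4 = -1

M = -1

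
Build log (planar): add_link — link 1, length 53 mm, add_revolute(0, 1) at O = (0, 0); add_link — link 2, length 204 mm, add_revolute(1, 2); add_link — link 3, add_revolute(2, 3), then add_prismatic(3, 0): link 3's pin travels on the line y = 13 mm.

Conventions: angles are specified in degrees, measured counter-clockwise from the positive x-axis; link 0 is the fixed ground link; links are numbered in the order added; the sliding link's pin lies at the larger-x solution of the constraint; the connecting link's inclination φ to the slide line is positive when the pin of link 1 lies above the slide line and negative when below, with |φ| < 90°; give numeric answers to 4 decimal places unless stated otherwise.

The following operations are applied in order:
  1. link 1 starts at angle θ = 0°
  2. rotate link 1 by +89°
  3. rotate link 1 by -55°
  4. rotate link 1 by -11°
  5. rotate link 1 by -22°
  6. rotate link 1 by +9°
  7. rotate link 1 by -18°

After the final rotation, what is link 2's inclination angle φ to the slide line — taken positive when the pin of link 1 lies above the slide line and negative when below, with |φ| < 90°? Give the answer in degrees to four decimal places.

geometry: r = 53 mm, L = 204 mm, e = 13 mm; θ starts at 0°
rotate link 1 by +89°: θ ← 0° +89° = 89°
rotate link 1 by -55°: θ ← 89° -55° = 34°
rotate link 1 by -11°: θ ← 34° -11° = 23°
rotate link 1 by -22°: θ ← 23° -22° = 1°
rotate link 1 by +9°: θ ← 1° +9° = 10°
rotate link 1 by -18°: θ ← 10° -18° = -8°
h = r sin θ − e = -7.376174 − 13 = -20.376174
sin φ = h / L = -20.376174 / 204 = -0.09988321
φ = arcsin(-0.09988321) = -5.732445°

-5.7324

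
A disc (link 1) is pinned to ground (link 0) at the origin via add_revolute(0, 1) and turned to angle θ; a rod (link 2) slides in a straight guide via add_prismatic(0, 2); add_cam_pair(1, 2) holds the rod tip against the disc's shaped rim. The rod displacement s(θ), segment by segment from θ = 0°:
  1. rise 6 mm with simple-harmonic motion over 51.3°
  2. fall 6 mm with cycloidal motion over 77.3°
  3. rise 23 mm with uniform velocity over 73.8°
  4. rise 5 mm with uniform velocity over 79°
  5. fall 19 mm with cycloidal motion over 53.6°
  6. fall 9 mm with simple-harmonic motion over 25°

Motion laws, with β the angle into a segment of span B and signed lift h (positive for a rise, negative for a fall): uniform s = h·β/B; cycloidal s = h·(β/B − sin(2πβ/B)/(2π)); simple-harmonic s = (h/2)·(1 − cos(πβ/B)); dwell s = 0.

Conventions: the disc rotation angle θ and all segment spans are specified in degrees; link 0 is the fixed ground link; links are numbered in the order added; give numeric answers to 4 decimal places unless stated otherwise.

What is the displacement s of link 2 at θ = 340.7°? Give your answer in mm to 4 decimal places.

segment 1 (0° to 51.3°, simple-harmonic, h = 6) is passed completely: s = 0.0000 + (6) = 6.0000
segment 2 (51.3° to 128.6°, cycloidal, h = -6) is passed completely: s = 6.0000 + (-6) = 0.0000
segment 3 (128.6° to 202.4°, uniform, h = 23) is passed completely: s = 0.0000 + (23) = 23.0000
segment 4 (202.4° to 281.4°, uniform, h = 5) is passed completely: s = 23.0000 + (5) = 28.0000
segment 5 (281.4° to 335°, cycloidal, h = -19) is passed completely: s = 28.0000 + (-19) = 9.0000
θ = 340.7° falls in segment 6 (335° to 360°, simple-harmonic, h = -9): β = 340.7 − 335 = 5.7°, B = 25°; Δs = -9/2·(1 − cos(π·0.2280)) = -1.1059; s = 9.0000 − 1.1059 = 7.8941

7.8941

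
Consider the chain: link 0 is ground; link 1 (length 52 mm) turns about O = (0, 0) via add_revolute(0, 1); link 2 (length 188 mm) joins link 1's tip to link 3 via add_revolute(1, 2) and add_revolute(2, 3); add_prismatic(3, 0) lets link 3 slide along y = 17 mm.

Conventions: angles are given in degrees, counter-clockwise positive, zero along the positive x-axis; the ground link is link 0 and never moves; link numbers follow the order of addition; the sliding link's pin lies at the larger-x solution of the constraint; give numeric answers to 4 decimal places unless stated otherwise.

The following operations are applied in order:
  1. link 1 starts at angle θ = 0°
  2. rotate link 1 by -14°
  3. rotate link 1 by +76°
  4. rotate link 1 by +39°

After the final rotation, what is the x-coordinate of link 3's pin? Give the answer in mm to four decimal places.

geometry: r = 52 mm, L = 188 mm, e = 17 mm; θ starts at 0°
rotate link 1 by -14°: θ ← 0° -14° = -14°
rotate link 1 by +76°: θ ← -14° +76° = 62°
rotate link 1 by +39°: θ ← 62° +39° = 101°
crank pin P = (r cos θ, r sin θ) = (-9.922068, 51.044614)
h = r sin θ − e = 51.044614 − 17 = 34.044614
x = r cos θ + √(L² − h²) = -9.922068 + 184.891764 = 174.969696

174.9697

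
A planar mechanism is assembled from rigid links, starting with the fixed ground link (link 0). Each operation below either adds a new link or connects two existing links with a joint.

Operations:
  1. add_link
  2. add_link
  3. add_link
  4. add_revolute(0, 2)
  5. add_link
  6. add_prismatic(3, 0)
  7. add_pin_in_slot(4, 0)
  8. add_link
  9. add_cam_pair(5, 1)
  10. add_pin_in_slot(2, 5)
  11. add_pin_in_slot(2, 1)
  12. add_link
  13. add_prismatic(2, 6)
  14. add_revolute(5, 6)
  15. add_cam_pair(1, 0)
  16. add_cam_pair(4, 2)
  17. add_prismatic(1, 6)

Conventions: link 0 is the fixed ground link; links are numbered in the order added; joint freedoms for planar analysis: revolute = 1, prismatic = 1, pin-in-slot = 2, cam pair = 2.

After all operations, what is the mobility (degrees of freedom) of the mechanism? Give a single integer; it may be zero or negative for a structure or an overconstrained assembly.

(L,J1,J2)=(1,0,0); link0 fixed
link1: (2,0,0)
link2: (3,0,0)
link3: (4,0,0)
R 0-2 [J1]: (4,1,0)
link4: (5,1,0)
P 3-0 [J1]: (5,2,0)
PS 4-0 [J2]: (5,2,1)
link5: (6,2,1)
C 5-1 [J2]: (6,2,2)
PS 2-5 [J2]: (6,2,3)
PS 2-1 [J2]: (6,2,4)
link6: (7,2,4)
P 2-6 [J1]: (7,3,4)
R 5-6 [J1]: (7,4,4)
C 1-0 [J2]: (7,4,5)
C 4-2 [J2]: (7,4,6)
P 1-6 [J1]: (7,5,6)
Grübler: 3·6 − 2·5 − 6 = 2

M = 2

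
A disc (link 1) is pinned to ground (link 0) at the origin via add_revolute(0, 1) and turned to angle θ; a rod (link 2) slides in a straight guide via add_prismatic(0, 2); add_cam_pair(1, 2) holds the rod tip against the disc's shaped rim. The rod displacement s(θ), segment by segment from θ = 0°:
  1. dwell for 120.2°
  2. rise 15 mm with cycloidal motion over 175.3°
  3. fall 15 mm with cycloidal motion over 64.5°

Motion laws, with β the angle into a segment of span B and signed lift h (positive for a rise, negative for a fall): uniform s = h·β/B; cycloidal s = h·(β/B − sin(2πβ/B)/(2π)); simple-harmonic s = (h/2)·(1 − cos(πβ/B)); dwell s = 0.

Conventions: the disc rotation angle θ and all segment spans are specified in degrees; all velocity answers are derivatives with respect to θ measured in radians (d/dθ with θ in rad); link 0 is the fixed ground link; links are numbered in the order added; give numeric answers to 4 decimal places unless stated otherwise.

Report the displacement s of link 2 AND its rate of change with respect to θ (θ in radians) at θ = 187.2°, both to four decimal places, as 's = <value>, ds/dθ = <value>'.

segment 1 (0° to 120.2°, dwell): s unchanged at 0.0000
θ = 187.2° falls in segment 2 (120.2° to 295.5°, cycloidal, h = 15): β = 187.2 − 120.2 = 67°, B = 175.3°; Δs = 15·(0.3822 − sin(2π·0.3822)/(2π)) = 4.1230; s = 0.0000 + 4.1230 = 4.1230
velocity in seg [120.2°–295.5°] (cycloidal), θ in radians: β = 67° = 1.1694 rad, B = 175.3° = 3.0596 rad; ds/dθ = (h/B)(1 − cos(2πβ/B)) = (15/3.0596)(1 − cos(2π·0.3822)) = 8.522638 mm/rad

s = 4.1230, ds/dθ = 8.5226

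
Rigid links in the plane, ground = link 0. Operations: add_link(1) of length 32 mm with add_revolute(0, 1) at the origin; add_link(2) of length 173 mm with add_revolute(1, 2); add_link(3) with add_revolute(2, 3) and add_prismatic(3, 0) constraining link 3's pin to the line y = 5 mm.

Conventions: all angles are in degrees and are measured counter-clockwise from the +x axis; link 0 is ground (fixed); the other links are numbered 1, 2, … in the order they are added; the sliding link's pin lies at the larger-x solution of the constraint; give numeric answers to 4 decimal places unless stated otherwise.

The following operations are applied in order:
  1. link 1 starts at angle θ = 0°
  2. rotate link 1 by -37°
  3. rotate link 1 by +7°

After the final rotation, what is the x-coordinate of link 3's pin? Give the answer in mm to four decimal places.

geometry: r = 32 mm, L = 173 mm, e = 5 mm; θ starts at 0°
rotate link 1 by -37°: θ ← 0° -37° = -37°
rotate link 1 by +7°: θ ← -37° +7° = -30°
crank pin P = (r cos θ, r sin θ) = (27.712813, -16.000000)
h = r sin θ − e = -16.000000 − 5 = -21.000000
x = r cos θ + √(L² − h²) = 27.712813 + 171.720703 = 199.433516

199.4335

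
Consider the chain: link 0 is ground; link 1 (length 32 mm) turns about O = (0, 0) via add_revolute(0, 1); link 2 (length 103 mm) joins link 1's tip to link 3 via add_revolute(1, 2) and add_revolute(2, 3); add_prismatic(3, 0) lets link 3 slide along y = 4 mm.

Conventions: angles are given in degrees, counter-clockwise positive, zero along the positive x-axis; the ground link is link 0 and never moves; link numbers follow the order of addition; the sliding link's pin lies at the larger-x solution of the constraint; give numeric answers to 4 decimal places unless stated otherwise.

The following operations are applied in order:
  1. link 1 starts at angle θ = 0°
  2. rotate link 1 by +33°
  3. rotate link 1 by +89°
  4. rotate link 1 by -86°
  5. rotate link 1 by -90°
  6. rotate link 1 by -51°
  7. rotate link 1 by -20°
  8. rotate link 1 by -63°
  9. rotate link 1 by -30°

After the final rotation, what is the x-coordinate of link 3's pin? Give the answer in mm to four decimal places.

geometry: r = 32 mm, L = 103 mm, e = 4 mm; θ starts at 0°
rotate link 1 by +33°: θ ← 0° +33° = 33°
rotate link 1 by +89°: θ ← 33° +89° = 122°
rotate link 1 by -86°: θ ← 122° -86° = 36°
rotate link 1 by -90°: θ ← 36° -90° = -54°
rotate link 1 by -51°: θ ← -54° -51° = -105°
rotate link 1 by -20°: θ ← -105° -20° = -125°
rotate link 1 by -63°: θ ← -125° -63° = -188°
rotate link 1 by -30°: θ ← -188° -30° = -218°
crank pin P = (r cos θ, r sin θ) = (-25.216344, 19.701167)
h = r sin θ − e = 19.701167 − 4 = 15.701167
x = r cos θ + √(L² − h²) = -25.216344 + 101.796234 = 76.579890

76.5799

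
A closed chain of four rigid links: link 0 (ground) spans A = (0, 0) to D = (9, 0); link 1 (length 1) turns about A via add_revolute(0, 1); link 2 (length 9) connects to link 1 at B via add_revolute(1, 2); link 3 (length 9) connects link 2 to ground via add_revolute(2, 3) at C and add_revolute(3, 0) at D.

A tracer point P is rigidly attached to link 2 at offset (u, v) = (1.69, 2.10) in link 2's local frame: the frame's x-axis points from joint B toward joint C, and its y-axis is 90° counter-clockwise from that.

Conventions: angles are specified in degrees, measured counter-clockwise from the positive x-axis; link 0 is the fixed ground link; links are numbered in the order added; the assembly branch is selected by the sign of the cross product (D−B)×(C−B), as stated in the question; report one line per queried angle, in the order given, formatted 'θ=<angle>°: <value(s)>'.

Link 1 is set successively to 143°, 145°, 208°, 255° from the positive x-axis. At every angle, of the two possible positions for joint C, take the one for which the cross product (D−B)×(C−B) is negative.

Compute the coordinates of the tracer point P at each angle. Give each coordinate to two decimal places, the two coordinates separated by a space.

A=(0,0), D=(9.00,0)
θ=143°: B = A + 1.00·(cos143°, sin143°) = (-0.7986, 0.6018)
θ=143°: |BD| = 9.8171
θ=143°: circle(B,9.00) ∩ circle(D,9.00): a=4.9085, h=7.5436
θ=143°:   candidates: C₊=(4.5631,7.8303) cross=74.056; C₋=(3.6382,-7.2285) cross=-74.056
θ=143°:   branch - wants cross < 0 → take C=(3.6382,-7.2285) (cross=-74.056)
θ=143°: ex = (C−B)/|BC| = (0.4930,-0.8700); ey = (0.8700,0.4930)
θ=143°: P = B + 1.69·ex + 2.10·ey = (1.8616,0.1667)
θ=145°: B = A + 1.00·(cos145°, sin145°) = (-0.8192, 0.5736)
θ=145°: |BD| = 9.8359
θ=145°: circle(B,9.00) ∩ circle(D,9.00): a=4.9179, h=7.5375
θ=145°:   candidates: C₊=(4.5300,7.8115) cross=74.138; C₋=(3.6509,-7.2379) cross=-74.138
θ=145°:   branch - wants cross < 0 → take C=(3.6509,-7.2379) (cross=-74.138)
θ=145°: ex = (C−B)/|BC| = (0.4967,-0.8679); ey = (0.8679,0.4967)
θ=145°: P = B + 1.69·ex + 2.10·ey = (1.8429,0.1498)
θ=208°: B = A + 1.00·(cos208°, sin208°) = (-0.8829, -0.4695)
θ=208°: |BD| = 9.8941
θ=208°: circle(B,9.00) ∩ circle(D,9.00): a=4.9470, h=7.5184
θ=208°:   candidates: C₊=(3.7018,7.2752) cross=74.388; C₋=(4.4153,-7.7447) cross=-74.388
θ=208°:   branch - wants cross < 0 → take C=(4.4153,-7.7447) (cross=-74.388)
θ=208°: ex = (C−B)/|BC| = (0.5887,-0.8084); ey = (0.8084,0.5887)
θ=208°: P = B + 1.69·ex + 2.10·ey = (1.8095,-0.5993)
θ=255°: B = A + 1.00·(cos255°, sin255°) = (-0.2588, -0.9659)
θ=255°: |BD| = 9.3091
θ=255°: circle(B,9.00) ∩ circle(D,9.00): a=4.6545, h=7.7029
θ=255°:   candidates: C₊=(3.5713,7.1784) cross=71.707; C₋=(5.1699,-8.1443) cross=-71.707
θ=255°:   branch - wants cross < 0 → take C=(5.1699,-8.1443) (cross=-71.707)
θ=255°: ex = (C−B)/|BC| = (0.6032,-0.7976); ey = (0.7976,0.6032)
θ=255°: P = B + 1.69·ex + 2.10·ey = (2.4355,-1.0472)

θ=143°: 1.86 0.17
θ=145°: 1.84 0.15
θ=208°: 1.81 -0.60
θ=255°: 2.44 -1.05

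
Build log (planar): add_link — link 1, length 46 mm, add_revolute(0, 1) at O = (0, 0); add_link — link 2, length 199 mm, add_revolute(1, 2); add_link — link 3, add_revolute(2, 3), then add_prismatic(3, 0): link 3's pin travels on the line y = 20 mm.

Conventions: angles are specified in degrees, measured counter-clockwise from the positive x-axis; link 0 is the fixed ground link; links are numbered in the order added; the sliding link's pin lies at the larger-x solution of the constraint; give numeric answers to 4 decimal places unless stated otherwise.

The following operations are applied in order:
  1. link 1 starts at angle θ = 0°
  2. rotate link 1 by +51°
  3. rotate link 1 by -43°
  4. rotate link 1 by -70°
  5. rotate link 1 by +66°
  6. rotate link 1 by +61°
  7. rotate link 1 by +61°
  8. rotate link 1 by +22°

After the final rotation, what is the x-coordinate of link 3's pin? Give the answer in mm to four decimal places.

geometry: r = 46 mm, L = 199 mm, e = 20 mm; θ starts at 0°
rotate link 1 by +51°: θ ← 0° +51° = 51°
rotate link 1 by -43°: θ ← 51° -43° = 8°
rotate link 1 by -70°: θ ← 8° -70° = -62°
rotate link 1 by +66°: θ ← -62° +66° = 4°
rotate link 1 by +61°: θ ← 4° +61° = 65°
rotate link 1 by +61°: θ ← 65° +61° = 126°
rotate link 1 by +22°: θ ← 126° +22° = 148°
crank pin P = (r cos θ, r sin θ) = (-39.010212, 24.376286)
h = r sin θ − e = 24.376286 − 20 = 4.376286
x = r cos θ + √(L² − h²) = -39.010212 + 198.951874 = 159.941661

159.9417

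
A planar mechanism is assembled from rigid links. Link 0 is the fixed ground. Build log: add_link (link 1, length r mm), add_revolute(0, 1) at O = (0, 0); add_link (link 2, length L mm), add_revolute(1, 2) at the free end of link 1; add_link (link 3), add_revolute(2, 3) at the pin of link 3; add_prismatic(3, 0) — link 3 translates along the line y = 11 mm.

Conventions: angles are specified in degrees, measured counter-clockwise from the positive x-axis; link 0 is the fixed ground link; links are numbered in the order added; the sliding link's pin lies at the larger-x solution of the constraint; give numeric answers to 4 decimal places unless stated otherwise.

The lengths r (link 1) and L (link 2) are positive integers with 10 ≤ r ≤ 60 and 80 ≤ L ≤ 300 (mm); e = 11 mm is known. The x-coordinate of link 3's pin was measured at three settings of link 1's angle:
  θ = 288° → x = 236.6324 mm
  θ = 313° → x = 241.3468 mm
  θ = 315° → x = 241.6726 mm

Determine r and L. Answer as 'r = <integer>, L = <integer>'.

constraint per measurement: (x − r cos θ)² + (r sin θ − e)² = L²
subtracting the θ₁ and θ₂ equations cancels the r² and L² terms:
r = (x₁² − x₂²) / (2[(x₁cos θ₁ + e sin θ₁) − (x₂cos θ₂ + e sin θ₂)]) = 12.0000 → r = 12
L² = (x₁ − r cos θ₁)² + (r sin θ₁ − e)² = 54756.0093 → L = 234.0000 → L = 234
check at θ₃=315°: x = 241.6726 (printed 241.6726) ✓

r = 12, L = 234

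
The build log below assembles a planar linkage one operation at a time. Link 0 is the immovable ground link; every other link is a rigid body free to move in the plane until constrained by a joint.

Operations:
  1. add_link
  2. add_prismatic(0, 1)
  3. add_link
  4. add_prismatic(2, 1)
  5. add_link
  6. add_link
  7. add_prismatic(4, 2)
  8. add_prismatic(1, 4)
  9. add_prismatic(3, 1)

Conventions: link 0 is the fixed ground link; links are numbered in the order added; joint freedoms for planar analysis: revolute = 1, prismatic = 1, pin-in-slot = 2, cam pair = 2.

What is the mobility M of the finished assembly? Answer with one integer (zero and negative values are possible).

ground; <1,0,0>
#1 <2,0,0>
P:0↔1 J1 <2,1,0>
#2 <3,1,0>
P:2↔1 J1 <3,2,0>
#3 <4,2,0>
#4 <5,2,0>
P:4↔2 J1 <5,3,0>
P:1↔4 J1 <5,4,0>
P:3↔1 J1 <5,5,0>
3×4 − 2×5 − 1×0 = 2

M = 2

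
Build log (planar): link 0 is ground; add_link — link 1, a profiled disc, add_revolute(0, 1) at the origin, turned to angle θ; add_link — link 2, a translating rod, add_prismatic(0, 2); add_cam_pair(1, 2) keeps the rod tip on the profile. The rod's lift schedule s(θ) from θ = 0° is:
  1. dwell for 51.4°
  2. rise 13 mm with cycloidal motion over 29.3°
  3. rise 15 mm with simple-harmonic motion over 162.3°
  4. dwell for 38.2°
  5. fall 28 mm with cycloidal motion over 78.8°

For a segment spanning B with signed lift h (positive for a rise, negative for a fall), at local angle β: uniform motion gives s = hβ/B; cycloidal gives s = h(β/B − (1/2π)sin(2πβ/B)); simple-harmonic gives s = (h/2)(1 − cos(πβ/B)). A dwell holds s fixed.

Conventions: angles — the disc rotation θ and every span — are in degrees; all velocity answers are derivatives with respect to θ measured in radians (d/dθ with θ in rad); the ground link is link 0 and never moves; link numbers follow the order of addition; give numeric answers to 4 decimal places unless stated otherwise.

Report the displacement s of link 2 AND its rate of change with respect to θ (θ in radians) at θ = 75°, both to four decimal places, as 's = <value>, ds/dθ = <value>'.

seg 1 [0°–51.4°] dwell: s stays 0.0000
seg 2 [51.4°–80.7°] cycloidal, h=13: θ=75° here. β=23.6, B=29.3. 13·(0.8055 − sin(2π·0.8055)/(2π)) = 12.4156 → s = 12.4156
velocity in seg [51.4°–80.7°] (cycloidal), θ in radians: β = 23.6° = 0.4119 rad, B = 29.3° = 0.5114 rad; ds/dθ = (h/B)(1 − cos(2πβ/B)) = (13/0.5114)(1 − cos(2π·0.8055)) = 16.740958 mm/rad

s = 12.4156, ds/dθ = 16.7410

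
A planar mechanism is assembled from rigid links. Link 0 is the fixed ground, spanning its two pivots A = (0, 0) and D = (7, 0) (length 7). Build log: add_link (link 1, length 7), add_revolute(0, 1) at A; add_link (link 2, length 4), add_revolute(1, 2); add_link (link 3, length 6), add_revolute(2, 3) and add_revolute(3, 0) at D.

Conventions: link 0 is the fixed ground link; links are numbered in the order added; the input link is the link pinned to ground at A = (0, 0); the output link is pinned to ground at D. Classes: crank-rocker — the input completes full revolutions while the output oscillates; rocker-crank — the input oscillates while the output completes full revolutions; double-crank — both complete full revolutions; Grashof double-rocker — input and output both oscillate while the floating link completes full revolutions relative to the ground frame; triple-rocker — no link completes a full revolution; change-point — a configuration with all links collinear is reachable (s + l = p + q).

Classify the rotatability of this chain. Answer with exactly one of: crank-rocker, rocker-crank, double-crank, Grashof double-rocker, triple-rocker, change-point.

lengths: ground=7, input=7, coupler=4, output=6
sorted: s=4 (shortest), l=7 (longest), p+q=13
s + l = 11 vs p + q = 13
s + l < p + q (Grashof) with shortest = coupler link → Grashof double-rocker

Grashof double-rocker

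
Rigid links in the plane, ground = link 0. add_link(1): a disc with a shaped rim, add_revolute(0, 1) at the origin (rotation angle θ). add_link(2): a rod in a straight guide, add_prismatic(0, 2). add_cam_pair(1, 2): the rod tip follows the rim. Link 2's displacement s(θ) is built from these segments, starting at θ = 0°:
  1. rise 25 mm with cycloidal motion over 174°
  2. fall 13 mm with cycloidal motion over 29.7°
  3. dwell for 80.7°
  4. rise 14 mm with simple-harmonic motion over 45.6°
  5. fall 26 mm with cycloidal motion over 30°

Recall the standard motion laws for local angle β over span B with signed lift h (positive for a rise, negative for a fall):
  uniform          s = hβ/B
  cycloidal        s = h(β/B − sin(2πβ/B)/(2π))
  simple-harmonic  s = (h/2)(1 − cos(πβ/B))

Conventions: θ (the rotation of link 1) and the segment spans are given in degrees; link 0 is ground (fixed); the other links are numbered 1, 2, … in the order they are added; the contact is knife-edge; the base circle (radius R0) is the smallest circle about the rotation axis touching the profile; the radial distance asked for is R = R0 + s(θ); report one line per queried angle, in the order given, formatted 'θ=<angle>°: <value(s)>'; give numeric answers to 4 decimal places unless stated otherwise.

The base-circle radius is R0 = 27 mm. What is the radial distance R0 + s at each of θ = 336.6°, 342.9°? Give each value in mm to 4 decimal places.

segment 1 (0° to 174°, cycloidal, h = 25) is passed completely: s = 0.0000 + (25) = 25.0000
segment 2 (174° to 203.7°, cycloidal, h = -13) is passed completely: s = 25.0000 + (-13) = 12.0000
segment 3 (203.7° to 284.4°, dwell): s unchanged at 12.0000
segment 4 (284.4° to 330°, simple-harmonic, h = 14) is passed completely: s = 12.0000 + (14) = 26.0000
θ = 336.6° falls in segment 5 (330° to 360°, cycloidal, h = -26): β = 336.6 − 330 = 6.6°, B = 30°; Δs = -26·(0.2200 − sin(2π·0.2200)/(2π)) = -1.6553; s = 26.0000 − 1.6553 = 24.3447
θ = 342.9° falls in segment 5 (330° to 360°, cycloidal, h = -26): β = 342.9 − 330 = 12.9°, B = 30°; Δs = -26·(0.4300 − sin(2π·0.4300)/(2π)) = -9.4181; s = 26.0000 − 9.4181 = 16.5819
θ=336.6°: R = R0 + s = 27 + 24.3447 = 51.3447
θ=342.9°: R = R0 + s = 27 + 16.5819 = 43.5819

θ=336.6°: 51.3447
θ=342.9°: 43.5819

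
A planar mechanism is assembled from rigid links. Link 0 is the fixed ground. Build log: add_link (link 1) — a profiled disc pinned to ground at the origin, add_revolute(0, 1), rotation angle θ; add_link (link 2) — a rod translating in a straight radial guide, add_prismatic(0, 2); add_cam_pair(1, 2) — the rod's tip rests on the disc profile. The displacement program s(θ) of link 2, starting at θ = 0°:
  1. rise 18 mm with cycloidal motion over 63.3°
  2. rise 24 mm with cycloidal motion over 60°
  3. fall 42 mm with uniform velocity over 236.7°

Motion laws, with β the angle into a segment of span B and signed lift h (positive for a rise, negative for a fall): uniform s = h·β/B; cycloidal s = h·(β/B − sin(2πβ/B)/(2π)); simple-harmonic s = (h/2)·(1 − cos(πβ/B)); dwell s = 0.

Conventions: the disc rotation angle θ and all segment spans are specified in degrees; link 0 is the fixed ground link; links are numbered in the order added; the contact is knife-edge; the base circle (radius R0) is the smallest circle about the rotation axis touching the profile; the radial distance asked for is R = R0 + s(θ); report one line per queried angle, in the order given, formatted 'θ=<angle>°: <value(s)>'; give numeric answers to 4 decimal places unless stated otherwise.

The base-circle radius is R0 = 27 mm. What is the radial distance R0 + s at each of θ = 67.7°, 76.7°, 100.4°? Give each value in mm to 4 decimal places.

seg 1 [0°–63.3°] cycloidal, h=18: full span → s += 18 → s = 18.0000
seg 2 [63.3°–123.3°] cycloidal, h=24: θ=67.7° here. β=4.4, B=60. 24·(0.0733 − sin(2π·0.0733)/(2π)) = 0.0616 → s = 18.0616
seg 2 [63.3°–123.3°] cycloidal, h=24: θ=76.7° here. β=13.4, B=60. 24·(0.2233 − sin(2π·0.2233)/(2π)) = 1.5938 → s = 19.5938
seg 2 [63.3°–123.3°] cycloidal, h=24: θ=100.4° here. β=37.1, B=60. 24·(0.6183 − sin(2π·0.6183)/(2π)) = 17.4255 → s = 35.4255
θ=67.7°: R = R0 + s = 27 + 18.0616 = 45.0616
θ=76.7°: R = R0 + s = 27 + 19.5938 = 46.5938
θ=100.4°: R = R0 + s = 27 + 35.4255 = 62.4255

θ=67.7°: 45.0616
θ=76.7°: 46.5938
θ=100.4°: 62.4255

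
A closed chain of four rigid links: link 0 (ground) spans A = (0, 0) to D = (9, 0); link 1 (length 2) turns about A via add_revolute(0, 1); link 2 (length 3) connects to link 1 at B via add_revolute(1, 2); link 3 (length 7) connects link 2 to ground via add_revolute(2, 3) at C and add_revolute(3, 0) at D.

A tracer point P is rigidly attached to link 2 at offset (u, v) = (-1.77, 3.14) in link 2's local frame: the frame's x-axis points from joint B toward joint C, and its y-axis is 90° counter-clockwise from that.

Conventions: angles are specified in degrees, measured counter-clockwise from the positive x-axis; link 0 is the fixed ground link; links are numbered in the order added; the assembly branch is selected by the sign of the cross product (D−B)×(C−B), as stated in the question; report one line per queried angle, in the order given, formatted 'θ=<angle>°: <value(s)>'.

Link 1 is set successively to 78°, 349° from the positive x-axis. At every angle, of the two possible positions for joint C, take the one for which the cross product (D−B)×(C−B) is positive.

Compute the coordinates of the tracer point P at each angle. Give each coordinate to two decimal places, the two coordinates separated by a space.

A=(0,0), D=(9.00,0)
θ=78°: B = A + 2.00·(cos78°, sin78°) = (0.4158, 1.9563)
θ=78°: |BD| = 8.8043
θ=78°: circle(B,3.00) ∩ circle(D,7.00): a=2.1305, h=2.1121
θ=78°:   candidates: C₊=(2.9624,3.5422) cross=18.595; C₋=(2.0238,-0.5764) cross=-18.595
θ=78°:   branch + wants cross > 0 → take C=(2.9624,3.5422) (cross=18.595)
θ=78°: ex = (C−B)/|BC| = (0.8489,0.5286); ey = (-0.5286,0.8489)
θ=78°: P = B + -1.77·ex + 3.14·ey = (-2.7465,3.6860)
θ=349°: B = A + 2.00·(cos349°, sin349°) = (1.9633, -0.3816)
θ=349°: |BD| = 7.0471
θ=349°: circle(B,3.00) ∩ circle(D,7.00): a=0.6855, h=2.9206
θ=349°:   candidates: C₊=(2.4896,2.5719) cross=20.582; C₋=(2.8059,-3.2608) cross=-20.582
θ=349°:   branch + wants cross > 0 → take C=(2.4896,2.5719) (cross=20.582)
θ=349°: ex = (C−B)/|BC| = (0.1754,0.9845); ey = (-0.9845,0.1754)
θ=349°: P = B + -1.77·ex + 3.14·ey = (-1.4386,-1.5733)

θ=78°: -2.75 3.69
θ=349°: -1.44 -1.57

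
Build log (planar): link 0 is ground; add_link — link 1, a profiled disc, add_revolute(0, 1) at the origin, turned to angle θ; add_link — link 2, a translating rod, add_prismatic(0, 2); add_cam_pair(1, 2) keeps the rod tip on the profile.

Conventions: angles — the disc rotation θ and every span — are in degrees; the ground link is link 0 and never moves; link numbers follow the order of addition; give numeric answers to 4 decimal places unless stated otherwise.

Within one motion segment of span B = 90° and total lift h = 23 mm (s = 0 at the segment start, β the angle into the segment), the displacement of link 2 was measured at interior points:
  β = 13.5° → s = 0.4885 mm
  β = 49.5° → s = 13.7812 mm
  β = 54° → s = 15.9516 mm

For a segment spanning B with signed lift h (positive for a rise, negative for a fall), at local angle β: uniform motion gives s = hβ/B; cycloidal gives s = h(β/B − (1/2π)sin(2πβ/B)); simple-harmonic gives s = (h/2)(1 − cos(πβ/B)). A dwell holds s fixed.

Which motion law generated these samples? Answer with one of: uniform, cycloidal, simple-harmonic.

candidates at β/B = r: uniform s = h·r (linear in β); cycloidal s = h·(r − sin(2πr)/(2π)); simple-harmonic s = (h/2)(1 − cos(πr))
β=13.5°: printed 0.4885 | uniform 3.4500, cycloidal 0.4885, simple-harmonic 1.2534
β=49.5°: printed 13.7812 | uniform 12.6500, cycloidal 13.7812, simple-harmonic 13.2990
β=54°: printed 15.9516 | uniform 13.8000, cycloidal 15.9516, simple-harmonic 15.0537
only one law matches every sample → cycloidal

cycloidal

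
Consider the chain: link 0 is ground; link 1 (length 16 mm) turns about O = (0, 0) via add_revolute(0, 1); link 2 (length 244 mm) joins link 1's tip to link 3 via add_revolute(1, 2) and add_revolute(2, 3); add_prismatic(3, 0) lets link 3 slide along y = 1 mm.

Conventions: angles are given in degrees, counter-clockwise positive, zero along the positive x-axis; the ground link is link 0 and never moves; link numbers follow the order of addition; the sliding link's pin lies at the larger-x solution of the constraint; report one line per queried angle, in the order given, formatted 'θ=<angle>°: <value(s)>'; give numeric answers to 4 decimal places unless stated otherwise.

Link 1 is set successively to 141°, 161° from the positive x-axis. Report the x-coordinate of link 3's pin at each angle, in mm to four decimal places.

geometry: r = 16 mm, L = 244 mm, e = 1 mm
θ=141°: crank pin P = (r cos θ, r sin θ) = (-12.434335, 10.069126)
θ=141°: h = r sin θ − e = 10.069126 − 1 = 9.069126
θ=141°: x = r cos θ + √(L² − h²) = -12.434335 + 243.831399 = 231.397063
θ=161°: crank pin P = (r cos θ, r sin θ) = (-15.128297, 5.209090)
θ=161°: h = r sin θ − e = 5.209090 − 1 = 4.209090
θ=161°: x = r cos θ + √(L² − h²) = -15.128297 + 243.963693 = 228.835396

θ=141°: 231.3971
θ=161°: 228.8354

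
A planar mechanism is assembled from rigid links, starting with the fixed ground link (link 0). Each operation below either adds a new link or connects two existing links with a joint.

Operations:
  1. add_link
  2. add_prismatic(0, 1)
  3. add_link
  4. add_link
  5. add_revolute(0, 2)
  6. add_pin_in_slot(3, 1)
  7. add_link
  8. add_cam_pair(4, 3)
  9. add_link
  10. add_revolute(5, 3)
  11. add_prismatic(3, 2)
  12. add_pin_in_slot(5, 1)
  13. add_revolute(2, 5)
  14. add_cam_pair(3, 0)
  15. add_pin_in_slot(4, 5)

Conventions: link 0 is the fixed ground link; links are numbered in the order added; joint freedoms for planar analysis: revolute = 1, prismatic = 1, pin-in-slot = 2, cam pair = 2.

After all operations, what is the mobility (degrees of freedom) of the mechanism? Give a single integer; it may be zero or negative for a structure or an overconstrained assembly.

L=1 J1=0 J2=0
add link → L=2 J1=0 J2=0
P@0,1 dof=1 J1 → L=2 J1=1 J2=0
add link → L=3 J1=1 J2=0
add link → L=4 J1=1 J2=0
R@0,2 dof=1 J1 → L=4 J1=2 J2=0
PS@3,1 dof=2 J2 → L=4 J1=2 J2=1
add link → L=5 J1=2 J2=1
C@4,3 dof=2 J2 → L=5 J1=2 J2=2
add link → L=6 J1=2 J2=2
R@5,3 dof=1 J1 → L=6 J1=3 J2=2
P@3,2 dof=1 J1 → L=6 J1=4 J2=2
PS@5,1 dof=2 J2 → L=6 J1=4 J2=3
R@2,5 dof=1 J1 → L=6 J1=5 J2=3
C@3,0 dof=2 J2 → L=6 J1=5 J2=4
PS@4,5 dof=2 J2 → L=6 J1=5 J2=5
M=3(L−1)−2J1−J2=3·5−2·5−5=0

M = 0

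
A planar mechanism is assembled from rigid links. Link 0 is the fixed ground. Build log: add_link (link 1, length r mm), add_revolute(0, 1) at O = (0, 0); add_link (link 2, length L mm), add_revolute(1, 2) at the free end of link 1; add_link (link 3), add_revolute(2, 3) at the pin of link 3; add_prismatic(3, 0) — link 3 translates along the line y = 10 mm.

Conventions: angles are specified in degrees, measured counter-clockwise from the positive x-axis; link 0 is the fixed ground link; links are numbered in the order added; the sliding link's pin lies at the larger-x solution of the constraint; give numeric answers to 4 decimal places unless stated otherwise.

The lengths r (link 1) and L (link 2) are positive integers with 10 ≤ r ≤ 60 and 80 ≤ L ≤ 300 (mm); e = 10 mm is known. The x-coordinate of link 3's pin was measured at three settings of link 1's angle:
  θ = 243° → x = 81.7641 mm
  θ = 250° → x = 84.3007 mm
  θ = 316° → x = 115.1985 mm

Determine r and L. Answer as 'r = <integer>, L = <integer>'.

constraint per measurement: (x − r cos θ)² + (r sin θ − e)² = L²
subtracting the θ₁ and θ₂ equations cancels the r² and L² terms:
r = (x₁² − x₂²) / (2[(x₁cos θ₁ + e sin θ₁) − (x₂cos θ₂ + e sin θ₂)]) = 27.0000 → r = 27
L² = (x₁ − r cos θ₁)² + (r sin θ₁ − e)² = 9999.9983 → L = 100.0000 → L = 100
check at θ₃=316°: x = 115.1985 (printed 115.1985) ✓

r = 27, L = 100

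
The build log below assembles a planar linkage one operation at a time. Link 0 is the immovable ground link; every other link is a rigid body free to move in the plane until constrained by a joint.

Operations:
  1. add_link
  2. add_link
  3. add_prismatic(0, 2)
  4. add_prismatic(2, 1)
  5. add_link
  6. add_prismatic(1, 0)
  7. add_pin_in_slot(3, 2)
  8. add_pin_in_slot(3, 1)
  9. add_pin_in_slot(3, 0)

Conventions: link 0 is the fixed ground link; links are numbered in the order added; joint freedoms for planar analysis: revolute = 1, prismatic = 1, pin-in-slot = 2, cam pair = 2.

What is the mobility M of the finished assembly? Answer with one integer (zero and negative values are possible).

L=1 J1=0 J2=0
add link → L=2 J1=0 J2=0
add link → L=3 J1=0 J2=0
P@0,2 dof=1 J1 → L=3 J1=1 J2=0
P@2,1 dof=1 J1 → L=3 J1=2 J2=0
add link → L=4 J1=2 J2=0
P@1,0 dof=1 J1 → L=4 J1=3 J2=0
PS@3,2 dof=2 J2 → L=4 J1=3 J2=1
PS@3,1 dof=2 J2 → L=4 J1=3 J2=2
PS@3,0 dof=2 J2 → L=4 J1=3 J2=3
M=3(L−1)−2J1−J2=3·3−2·3−3=0

M = 0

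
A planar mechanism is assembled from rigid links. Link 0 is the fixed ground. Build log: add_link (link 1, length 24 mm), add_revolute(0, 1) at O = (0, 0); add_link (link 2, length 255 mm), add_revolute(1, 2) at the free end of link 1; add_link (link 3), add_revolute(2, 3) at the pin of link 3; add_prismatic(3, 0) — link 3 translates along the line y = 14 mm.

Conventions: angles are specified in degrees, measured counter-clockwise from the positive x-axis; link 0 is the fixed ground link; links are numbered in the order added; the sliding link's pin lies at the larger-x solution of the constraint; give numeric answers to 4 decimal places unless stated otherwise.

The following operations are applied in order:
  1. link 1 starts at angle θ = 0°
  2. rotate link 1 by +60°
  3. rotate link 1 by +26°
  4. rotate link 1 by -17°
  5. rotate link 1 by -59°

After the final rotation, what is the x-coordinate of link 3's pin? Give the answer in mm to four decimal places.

geometry: r = 24 mm, L = 255 mm, e = 14 mm; θ starts at 0°
rotate link 1 by +60°: θ ← 0° +60° = 60°
rotate link 1 by +26°: θ ← 60° +26° = 86°
rotate link 1 by -17°: θ ← 86° -17° = 69°
rotate link 1 by -59°: θ ← 69° -59° = 10°
crank pin P = (r cos θ, r sin θ) = (23.635386, 4.167556)
h = r sin θ − e = 4.167556 − 14 = -9.832444
x = r cos θ + √(L² − h²) = 23.635386 + 254.810367 = 278.445753

278.4458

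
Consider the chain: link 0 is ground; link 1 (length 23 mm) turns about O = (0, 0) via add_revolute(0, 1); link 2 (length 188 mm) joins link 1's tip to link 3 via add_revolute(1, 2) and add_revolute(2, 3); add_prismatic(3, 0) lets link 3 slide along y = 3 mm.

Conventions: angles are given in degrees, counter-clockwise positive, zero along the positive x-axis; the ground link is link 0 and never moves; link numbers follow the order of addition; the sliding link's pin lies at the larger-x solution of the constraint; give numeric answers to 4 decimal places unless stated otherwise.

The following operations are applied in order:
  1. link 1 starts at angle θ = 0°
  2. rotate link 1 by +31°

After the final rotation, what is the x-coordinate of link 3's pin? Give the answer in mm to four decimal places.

geometry: r = 23 mm, L = 188 mm, e = 3 mm; θ starts at 0°
rotate link 1 by +31°: θ ← 0° +31° = 31°
crank pin P = (r cos θ, r sin θ) = (19.714848, 11.845876)
h = r sin θ − e = 11.845876 − 3 = 8.845876
x = r cos θ + √(L² − h²) = 19.714848 + 187.791774 = 207.506622

207.5066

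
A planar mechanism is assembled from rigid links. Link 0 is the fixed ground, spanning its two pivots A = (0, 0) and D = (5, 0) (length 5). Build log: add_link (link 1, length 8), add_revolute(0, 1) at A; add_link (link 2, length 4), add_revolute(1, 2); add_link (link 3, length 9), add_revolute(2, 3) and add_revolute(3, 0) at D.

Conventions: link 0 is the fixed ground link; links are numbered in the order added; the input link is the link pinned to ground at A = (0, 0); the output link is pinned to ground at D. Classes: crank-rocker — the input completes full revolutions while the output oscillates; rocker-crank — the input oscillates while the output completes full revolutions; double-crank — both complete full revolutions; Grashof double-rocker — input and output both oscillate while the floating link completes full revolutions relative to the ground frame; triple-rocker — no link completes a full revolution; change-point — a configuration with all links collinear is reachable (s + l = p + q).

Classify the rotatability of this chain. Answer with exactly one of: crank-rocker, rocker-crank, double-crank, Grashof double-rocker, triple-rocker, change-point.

lengths: ground=5, input=8, coupler=4, output=9
sorted: s=4 (shortest), l=9 (longest), p+q=13
s + l = 13 vs p + q = 13
s + l = p + q → change-point (collinear configuration reachable)

change-point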